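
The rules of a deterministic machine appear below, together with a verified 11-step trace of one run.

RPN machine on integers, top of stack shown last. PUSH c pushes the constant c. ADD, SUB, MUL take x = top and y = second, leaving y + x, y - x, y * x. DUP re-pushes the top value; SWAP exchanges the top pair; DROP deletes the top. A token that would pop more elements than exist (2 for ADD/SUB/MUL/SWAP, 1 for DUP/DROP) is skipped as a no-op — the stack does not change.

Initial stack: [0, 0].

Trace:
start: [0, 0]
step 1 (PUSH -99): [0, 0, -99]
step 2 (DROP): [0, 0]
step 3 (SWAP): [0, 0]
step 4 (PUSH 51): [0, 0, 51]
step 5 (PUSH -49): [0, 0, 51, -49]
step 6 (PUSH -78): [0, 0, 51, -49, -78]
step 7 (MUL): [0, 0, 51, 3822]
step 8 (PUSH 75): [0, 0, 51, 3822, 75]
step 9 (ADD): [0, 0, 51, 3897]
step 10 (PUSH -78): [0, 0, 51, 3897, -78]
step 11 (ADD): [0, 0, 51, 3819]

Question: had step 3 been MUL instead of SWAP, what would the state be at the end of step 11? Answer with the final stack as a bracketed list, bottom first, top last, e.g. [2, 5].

(re-executing from step 3 with the substitution; state before step 3: [0, 0])
step 3 (MUL): [0]
step 4 (PUSH 51): [0, 51]
step 5 (PUSH -49): [0, 51, -49]
step 6 (PUSH -78): [0, 51, -49, -78]
step 7 (MUL): [0, 51, 3822]
step 8 (PUSH 75): [0, 51, 3822, 75]
step 9 (ADD): [0, 51, 3897]
step 10 (PUSH -78): [0, 51, 3897, -78]
step 11 (ADD): [0, 51, 3819]

[0, 51, 3819]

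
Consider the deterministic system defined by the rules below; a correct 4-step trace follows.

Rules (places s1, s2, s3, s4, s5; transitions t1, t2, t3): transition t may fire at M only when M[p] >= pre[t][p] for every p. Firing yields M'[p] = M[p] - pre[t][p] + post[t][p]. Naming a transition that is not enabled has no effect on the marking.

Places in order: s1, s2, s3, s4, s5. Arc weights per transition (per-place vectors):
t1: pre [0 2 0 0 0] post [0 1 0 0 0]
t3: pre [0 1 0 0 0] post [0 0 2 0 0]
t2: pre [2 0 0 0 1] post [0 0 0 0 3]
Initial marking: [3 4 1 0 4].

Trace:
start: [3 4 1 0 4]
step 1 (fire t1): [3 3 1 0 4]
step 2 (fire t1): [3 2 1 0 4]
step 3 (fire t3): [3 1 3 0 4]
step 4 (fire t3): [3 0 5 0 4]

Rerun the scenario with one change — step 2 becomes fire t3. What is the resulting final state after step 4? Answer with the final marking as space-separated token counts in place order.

3 0 7 0 4

(re-executing from step 2 with the substitution; state before step 2: [3 3 1 0 4])
step 2 (fire t3): [3 2 3 0 4]
step 3 (fire t3): [3 1 5 0 4]
step 4 (fire t3): [3 0 7 0 4]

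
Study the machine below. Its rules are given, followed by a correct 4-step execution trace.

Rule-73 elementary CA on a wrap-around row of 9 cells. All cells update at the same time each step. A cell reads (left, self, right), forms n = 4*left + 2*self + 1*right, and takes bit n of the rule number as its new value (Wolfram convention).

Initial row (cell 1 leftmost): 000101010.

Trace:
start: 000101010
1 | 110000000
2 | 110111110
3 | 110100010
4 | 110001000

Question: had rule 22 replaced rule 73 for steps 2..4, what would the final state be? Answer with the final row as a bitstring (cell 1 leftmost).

(re-executing steps 2..4 under rule 22; state before step 2: 110000000)
2 | 001000001
3 | 111100011
4 | 000010100

000010100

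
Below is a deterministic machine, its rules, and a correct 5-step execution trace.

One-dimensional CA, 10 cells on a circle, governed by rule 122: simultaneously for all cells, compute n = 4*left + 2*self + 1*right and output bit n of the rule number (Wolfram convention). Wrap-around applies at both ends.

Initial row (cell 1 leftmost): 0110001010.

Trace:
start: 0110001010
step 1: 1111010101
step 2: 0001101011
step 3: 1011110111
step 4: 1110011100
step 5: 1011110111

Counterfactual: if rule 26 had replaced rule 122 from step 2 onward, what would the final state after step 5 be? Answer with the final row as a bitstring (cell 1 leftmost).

1010001010

(re-executing steps 2..5 under rule 26; state before step 2: 1111010101)
step 2: 0000000001
step 3: 1000000010
step 4: 0100000100
step 5: 1010001010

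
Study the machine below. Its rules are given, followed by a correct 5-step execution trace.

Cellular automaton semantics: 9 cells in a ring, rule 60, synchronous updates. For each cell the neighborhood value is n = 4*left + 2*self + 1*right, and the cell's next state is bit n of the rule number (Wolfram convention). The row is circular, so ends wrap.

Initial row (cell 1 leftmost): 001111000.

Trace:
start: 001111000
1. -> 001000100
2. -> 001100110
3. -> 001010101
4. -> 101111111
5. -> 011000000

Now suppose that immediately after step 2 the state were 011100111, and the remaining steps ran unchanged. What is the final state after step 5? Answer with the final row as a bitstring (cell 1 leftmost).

state after step 2 := 011100111
3. -> 110010100
4. -> 101011110
5. -> 111110001

111110001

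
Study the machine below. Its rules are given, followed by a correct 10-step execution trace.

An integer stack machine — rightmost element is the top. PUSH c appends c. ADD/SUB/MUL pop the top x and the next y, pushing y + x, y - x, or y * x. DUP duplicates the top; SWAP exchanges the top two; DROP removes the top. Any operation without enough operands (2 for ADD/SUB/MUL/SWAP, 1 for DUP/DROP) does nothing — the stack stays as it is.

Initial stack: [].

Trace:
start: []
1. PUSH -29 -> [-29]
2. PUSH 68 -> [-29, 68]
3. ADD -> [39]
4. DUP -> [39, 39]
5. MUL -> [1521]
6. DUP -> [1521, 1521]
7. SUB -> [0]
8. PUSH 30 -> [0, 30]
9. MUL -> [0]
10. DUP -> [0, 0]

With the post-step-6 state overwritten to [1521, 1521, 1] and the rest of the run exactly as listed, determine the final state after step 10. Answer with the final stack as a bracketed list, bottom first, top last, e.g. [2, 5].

state after step 6 := [1521, 1521, 1]
7. SUB -> [1521, 1520]
8. PUSH 30 -> [1521, 1520, 30]
9. MUL -> [1521, 45600]
10. DUP -> [1521, 45600, 45600]

[1521, 45600, 45600]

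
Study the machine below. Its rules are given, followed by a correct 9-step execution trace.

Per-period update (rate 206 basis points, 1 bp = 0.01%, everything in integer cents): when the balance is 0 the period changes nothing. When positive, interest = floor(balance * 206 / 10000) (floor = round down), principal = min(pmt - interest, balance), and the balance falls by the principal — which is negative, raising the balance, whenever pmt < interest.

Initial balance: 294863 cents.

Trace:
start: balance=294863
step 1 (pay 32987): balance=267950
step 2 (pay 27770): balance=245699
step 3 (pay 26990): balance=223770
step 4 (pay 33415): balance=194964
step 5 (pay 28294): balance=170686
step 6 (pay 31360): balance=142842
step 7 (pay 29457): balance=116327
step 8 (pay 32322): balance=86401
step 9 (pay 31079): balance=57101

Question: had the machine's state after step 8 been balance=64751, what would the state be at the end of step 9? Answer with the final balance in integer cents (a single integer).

35005

state after step 8 := balance=64751
step 9 (pay 31079): balance=35005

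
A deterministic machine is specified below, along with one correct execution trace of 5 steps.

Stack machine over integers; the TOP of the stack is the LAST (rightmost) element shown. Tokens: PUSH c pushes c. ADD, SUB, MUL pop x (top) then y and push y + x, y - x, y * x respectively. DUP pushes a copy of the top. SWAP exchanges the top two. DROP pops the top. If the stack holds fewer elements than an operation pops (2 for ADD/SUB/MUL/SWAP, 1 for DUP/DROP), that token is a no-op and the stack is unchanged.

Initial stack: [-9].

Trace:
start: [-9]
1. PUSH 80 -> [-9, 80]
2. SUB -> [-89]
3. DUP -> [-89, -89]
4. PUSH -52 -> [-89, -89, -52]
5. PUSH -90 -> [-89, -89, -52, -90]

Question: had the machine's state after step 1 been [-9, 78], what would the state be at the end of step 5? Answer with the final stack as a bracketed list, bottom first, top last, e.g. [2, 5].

[-87, -87, -52, -90]

state after step 1 := [-9, 78]
2. SUB -> [-87]
3. DUP -> [-87, -87]
4. PUSH -52 -> [-87, -87, -52]
5. PUSH -90 -> [-87, -87, -52, -90]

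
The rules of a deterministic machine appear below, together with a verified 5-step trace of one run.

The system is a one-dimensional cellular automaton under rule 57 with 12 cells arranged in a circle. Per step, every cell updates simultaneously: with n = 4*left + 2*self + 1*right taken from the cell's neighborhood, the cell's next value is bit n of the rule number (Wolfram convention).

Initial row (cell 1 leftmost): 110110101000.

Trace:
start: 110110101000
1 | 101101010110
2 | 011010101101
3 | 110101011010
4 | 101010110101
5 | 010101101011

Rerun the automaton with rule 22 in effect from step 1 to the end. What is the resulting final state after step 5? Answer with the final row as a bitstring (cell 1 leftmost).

000000000000

(re-executing steps 1..5 under rule 22; state before step 1: 110110101000)
1 | 000000101101
2 | 100001100001
3 | 010010010010
4 | 111111111111
5 | 000000000000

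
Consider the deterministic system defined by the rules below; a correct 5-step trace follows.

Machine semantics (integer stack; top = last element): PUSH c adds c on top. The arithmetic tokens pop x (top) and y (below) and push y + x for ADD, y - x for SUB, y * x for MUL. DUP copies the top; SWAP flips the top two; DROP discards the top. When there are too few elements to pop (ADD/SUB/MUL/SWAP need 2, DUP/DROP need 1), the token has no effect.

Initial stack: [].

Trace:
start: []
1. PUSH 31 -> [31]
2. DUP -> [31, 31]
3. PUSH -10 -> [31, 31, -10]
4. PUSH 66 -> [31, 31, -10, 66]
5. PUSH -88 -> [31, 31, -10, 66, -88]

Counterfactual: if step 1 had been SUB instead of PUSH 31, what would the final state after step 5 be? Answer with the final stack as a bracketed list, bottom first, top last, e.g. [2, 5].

(re-executing from step 1 with the substitution; state before step 1: [])
1. SUB -> []
2. DUP -> []
3. PUSH -10 -> [-10]
4. PUSH 66 -> [-10, 66]
5. PUSH -88 -> [-10, 66, -88]

[-10, 66, -88]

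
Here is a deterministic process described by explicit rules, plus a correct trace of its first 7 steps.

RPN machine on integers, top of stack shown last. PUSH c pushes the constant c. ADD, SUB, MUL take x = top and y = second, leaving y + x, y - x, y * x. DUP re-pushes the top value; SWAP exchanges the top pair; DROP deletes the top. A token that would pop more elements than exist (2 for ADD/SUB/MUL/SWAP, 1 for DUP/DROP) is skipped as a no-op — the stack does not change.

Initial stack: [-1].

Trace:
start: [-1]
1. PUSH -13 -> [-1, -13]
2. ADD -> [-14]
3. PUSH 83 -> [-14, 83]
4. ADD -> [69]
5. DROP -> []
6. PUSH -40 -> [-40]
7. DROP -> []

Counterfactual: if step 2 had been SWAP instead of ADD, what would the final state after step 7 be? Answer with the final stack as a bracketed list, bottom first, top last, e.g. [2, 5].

(re-executing from step 2 with the substitution; state before step 2: [-1, -13])
2. SWAP -> [-13, -1]
3. PUSH 83 -> [-13, -1, 83]
4. ADD -> [-13, 82]
5. DROP -> [-13]
6. PUSH -40 -> [-13, -40]
7. DROP -> [-13]

[-13]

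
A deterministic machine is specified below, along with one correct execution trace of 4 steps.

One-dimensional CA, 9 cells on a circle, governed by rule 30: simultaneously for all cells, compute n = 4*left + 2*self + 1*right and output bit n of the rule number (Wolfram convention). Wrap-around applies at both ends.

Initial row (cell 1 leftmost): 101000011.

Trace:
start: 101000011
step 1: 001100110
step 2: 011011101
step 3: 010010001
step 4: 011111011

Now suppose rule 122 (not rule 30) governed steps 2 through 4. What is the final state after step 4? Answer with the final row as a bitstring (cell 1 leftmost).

(re-executing steps 2..4 under rule 122; state before step 2: 001100110)
step 2: 011111111
step 3: 110000001
step 4: 011000011

011000011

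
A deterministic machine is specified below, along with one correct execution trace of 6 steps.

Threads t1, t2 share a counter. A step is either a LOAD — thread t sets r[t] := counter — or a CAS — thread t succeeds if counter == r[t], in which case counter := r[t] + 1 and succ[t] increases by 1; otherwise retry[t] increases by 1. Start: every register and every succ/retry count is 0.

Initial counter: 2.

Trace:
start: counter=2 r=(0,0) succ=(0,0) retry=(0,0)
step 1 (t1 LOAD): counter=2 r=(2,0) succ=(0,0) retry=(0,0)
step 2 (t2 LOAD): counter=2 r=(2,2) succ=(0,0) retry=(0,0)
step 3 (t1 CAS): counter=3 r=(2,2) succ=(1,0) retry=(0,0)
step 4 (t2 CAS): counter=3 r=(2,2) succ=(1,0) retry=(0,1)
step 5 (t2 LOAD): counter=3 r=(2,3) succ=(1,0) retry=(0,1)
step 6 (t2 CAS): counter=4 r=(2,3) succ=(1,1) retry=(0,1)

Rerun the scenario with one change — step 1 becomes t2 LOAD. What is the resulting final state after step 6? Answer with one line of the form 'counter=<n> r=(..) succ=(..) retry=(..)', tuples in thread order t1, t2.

counter=4 r=(0,3) succ=(0,2) retry=(1,0)

(re-executing from step 1 with the substitution; state before step 1: counter=2 r=(0,0) succ=(0,0) retry=(0,0))
step 1 (t2 LOAD): counter=2 r=(0,2) succ=(0,0) retry=(0,0)
step 2 (t2 LOAD): counter=2 r=(0,2) succ=(0,0) retry=(0,0)
step 3 (t1 CAS): counter=2 r=(0,2) succ=(0,0) retry=(1,0)
step 4 (t2 CAS): counter=3 r=(0,2) succ=(0,1) retry=(1,0)
step 5 (t2 LOAD): counter=3 r=(0,3) succ=(0,1) retry=(1,0)
step 6 (t2 CAS): counter=4 r=(0,3) succ=(0,2) retry=(1,0)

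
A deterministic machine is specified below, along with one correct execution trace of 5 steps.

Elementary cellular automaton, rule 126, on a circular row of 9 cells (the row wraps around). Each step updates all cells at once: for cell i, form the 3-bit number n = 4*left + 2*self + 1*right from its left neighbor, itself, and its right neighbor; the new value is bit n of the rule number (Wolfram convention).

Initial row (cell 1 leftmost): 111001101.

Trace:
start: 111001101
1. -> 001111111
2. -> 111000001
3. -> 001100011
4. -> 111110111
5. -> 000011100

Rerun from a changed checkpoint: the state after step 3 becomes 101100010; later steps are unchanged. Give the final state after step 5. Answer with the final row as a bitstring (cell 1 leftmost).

000011100

state after step 3 := 101100010
4. -> 111110111
5. -> 000011100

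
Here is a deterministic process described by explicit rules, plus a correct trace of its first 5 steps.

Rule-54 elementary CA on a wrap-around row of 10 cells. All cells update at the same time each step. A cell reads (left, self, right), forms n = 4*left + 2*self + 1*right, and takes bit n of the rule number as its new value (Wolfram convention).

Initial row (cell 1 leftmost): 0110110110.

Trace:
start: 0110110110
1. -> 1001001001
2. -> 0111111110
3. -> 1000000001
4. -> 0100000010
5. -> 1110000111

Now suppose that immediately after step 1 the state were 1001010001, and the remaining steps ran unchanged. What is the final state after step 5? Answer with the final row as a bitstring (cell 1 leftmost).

state after step 1 := 1001010001
2. -> 0111111010
3. -> 1000000111
4. -> 0100001000
5. -> 1110011100

1110011100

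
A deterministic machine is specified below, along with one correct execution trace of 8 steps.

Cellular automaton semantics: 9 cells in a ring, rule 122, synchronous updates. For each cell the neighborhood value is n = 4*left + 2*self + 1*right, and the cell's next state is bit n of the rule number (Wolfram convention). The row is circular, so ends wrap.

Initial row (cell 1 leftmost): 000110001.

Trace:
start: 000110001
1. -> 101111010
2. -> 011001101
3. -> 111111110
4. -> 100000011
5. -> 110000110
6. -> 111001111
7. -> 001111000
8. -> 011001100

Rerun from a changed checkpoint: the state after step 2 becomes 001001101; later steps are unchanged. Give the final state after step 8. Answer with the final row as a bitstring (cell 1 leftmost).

001100011

state after step 2 := 001001101
3. -> 110111110
4. -> 111100011
5. -> 000110110
6. -> 001111111
7. -> 111000001
8. -> 001100011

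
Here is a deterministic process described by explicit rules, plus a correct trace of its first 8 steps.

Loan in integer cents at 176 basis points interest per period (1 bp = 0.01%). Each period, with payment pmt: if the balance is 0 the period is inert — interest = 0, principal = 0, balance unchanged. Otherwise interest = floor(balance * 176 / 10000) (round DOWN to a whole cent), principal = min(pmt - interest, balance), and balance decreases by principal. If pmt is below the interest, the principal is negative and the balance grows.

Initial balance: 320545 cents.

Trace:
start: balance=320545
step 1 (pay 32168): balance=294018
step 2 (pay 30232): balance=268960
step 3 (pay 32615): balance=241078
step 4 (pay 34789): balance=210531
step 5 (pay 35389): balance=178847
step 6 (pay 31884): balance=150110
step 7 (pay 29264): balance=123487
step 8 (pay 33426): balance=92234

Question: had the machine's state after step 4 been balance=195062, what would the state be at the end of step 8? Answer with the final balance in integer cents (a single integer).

state after step 4 := balance=195062
step 5 (pay 35389): balance=163106
step 6 (pay 31884): balance=134092
step 7 (pay 29264): balance=107188
step 8 (pay 33426): balance=75648

75648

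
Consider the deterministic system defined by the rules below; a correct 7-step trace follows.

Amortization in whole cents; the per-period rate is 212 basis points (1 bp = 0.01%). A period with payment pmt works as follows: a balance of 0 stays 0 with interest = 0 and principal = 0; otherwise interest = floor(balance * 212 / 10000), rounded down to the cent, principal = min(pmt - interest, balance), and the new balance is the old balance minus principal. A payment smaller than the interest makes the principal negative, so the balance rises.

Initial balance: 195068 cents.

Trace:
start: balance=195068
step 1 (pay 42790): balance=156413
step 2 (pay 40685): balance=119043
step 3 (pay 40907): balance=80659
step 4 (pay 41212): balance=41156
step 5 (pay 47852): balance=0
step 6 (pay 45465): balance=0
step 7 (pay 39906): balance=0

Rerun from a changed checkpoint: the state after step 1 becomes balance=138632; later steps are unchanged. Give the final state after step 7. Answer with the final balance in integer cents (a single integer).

state after step 1 := balance=138632
step 2 (pay 40685): balance=100885
step 3 (pay 40907): balance=62116
step 4 (pay 41212): balance=22220
step 5 (pay 47852): balance=0
step 6 (pay 45465): balance=0
step 7 (pay 39906): balance=0

0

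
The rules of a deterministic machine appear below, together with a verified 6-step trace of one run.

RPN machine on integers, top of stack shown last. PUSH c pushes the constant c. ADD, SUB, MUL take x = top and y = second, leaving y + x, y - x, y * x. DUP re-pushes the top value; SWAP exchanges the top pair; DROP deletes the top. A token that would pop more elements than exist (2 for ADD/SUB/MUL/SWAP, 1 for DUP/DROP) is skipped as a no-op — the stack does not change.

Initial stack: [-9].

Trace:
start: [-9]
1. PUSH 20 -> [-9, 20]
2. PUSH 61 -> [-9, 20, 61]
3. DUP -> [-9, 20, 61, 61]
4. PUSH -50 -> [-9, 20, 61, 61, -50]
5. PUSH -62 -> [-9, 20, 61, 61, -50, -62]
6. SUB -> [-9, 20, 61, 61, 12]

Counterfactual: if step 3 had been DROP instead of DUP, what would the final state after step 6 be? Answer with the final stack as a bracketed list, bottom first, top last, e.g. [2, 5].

(re-executing from step 3 with the substitution; state before step 3: [-9, 20, 61])
3. DROP -> [-9, 20]
4. PUSH -50 -> [-9, 20, -50]
5. PUSH -62 -> [-9, 20, -50, -62]
6. SUB -> [-9, 20, 12]

[-9, 20, 12]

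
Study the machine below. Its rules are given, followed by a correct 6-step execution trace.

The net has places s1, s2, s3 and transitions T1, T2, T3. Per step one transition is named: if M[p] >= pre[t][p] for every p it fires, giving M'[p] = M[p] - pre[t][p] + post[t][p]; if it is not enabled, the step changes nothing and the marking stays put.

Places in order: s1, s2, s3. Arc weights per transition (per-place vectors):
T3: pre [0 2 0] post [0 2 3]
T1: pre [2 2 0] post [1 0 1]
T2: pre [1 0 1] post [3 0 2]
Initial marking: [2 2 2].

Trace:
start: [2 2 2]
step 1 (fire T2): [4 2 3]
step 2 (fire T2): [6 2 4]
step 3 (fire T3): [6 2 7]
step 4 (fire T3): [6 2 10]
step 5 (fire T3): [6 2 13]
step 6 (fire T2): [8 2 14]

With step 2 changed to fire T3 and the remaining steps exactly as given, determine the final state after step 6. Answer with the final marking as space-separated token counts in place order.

6 2 16

(re-executing from step 2 with the substitution; state before step 2: [4 2 3])
step 2 (fire T3): [4 2 6]
step 3 (fire T3): [4 2 9]
step 4 (fire T3): [4 2 12]
step 5 (fire T3): [4 2 15]
step 6 (fire T2): [6 2 16]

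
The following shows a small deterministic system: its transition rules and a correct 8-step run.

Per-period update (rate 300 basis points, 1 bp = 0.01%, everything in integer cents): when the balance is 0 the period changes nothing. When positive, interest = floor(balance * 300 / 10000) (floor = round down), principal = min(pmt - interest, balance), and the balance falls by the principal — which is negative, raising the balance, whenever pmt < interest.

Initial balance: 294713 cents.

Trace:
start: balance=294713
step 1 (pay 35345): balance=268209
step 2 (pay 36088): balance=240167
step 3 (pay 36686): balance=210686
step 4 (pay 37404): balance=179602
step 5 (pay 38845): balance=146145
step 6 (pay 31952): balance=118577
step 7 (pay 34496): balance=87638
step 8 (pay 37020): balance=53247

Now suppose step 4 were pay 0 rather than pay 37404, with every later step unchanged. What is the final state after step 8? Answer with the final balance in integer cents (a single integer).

95345

(re-executing from step 4 with the substitution; state before step 4: balance=210686)
step 4 (pay 0): balance=217006
step 5 (pay 38845): balance=184671
step 6 (pay 31952): balance=158259
step 7 (pay 34496): balance=128510
step 8 (pay 37020): balance=95345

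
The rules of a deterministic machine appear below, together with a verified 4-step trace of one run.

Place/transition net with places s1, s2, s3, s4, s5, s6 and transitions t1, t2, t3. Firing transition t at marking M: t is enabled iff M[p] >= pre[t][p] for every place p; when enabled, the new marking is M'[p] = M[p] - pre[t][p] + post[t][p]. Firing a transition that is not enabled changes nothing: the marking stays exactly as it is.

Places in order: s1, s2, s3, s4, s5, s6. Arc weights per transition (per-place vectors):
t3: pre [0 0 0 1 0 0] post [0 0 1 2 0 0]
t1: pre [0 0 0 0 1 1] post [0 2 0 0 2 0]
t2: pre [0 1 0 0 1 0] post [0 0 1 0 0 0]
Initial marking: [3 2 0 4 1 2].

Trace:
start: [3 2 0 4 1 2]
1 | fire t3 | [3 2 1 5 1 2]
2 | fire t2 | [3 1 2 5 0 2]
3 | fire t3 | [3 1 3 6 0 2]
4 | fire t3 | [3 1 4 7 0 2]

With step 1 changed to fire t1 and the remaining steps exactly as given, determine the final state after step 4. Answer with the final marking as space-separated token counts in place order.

3 3 3 6 1 1

(re-executing from step 1 with the substitution; state before step 1: [3 2 0 4 1 2])
1 | fire t1 | [3 4 0 4 2 1]
2 | fire t2 | [3 3 1 4 1 1]
3 | fire t3 | [3 3 2 5 1 1]
4 | fire t3 | [3 3 3 6 1 1]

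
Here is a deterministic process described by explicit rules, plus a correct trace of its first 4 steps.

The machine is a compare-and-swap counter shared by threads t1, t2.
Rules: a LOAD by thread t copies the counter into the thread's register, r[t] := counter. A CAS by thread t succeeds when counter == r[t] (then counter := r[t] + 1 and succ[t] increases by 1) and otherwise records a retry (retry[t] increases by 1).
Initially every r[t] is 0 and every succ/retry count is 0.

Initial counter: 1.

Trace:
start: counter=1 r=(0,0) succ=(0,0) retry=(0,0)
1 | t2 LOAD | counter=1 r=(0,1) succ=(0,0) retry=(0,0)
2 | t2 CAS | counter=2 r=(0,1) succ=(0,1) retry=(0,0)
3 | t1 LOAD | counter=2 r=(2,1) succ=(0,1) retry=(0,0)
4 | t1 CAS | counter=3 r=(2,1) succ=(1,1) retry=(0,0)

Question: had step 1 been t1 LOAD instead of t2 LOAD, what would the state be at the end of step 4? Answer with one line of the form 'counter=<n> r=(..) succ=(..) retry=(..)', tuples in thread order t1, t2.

counter=2 r=(1,0) succ=(1,0) retry=(0,1)

(re-executing from step 1 with the substitution; state before step 1: counter=1 r=(0,0) succ=(0,0) retry=(0,0))
1 | t1 LOAD | counter=1 r=(1,0) succ=(0,0) retry=(0,0)
2 | t2 CAS | counter=1 r=(1,0) succ=(0,0) retry=(0,1)
3 | t1 LOAD | counter=1 r=(1,0) succ=(0,0) retry=(0,1)
4 | t1 CAS | counter=2 r=(1,0) succ=(1,0) retry=(0,1)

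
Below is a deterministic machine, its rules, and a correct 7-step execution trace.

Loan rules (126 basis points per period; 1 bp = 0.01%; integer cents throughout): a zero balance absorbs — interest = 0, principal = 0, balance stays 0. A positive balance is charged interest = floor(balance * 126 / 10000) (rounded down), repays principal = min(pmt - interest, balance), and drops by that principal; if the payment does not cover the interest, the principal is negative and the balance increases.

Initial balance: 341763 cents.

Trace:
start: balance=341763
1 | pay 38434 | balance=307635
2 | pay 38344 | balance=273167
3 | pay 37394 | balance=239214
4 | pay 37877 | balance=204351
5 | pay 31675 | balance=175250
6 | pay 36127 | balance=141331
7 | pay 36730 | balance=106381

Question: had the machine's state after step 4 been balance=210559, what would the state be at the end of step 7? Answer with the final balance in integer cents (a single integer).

state after step 4 := balance=210559
5 | pay 31675 | balance=181537
6 | pay 36127 | balance=147697
7 | pay 36730 | balance=112827

112827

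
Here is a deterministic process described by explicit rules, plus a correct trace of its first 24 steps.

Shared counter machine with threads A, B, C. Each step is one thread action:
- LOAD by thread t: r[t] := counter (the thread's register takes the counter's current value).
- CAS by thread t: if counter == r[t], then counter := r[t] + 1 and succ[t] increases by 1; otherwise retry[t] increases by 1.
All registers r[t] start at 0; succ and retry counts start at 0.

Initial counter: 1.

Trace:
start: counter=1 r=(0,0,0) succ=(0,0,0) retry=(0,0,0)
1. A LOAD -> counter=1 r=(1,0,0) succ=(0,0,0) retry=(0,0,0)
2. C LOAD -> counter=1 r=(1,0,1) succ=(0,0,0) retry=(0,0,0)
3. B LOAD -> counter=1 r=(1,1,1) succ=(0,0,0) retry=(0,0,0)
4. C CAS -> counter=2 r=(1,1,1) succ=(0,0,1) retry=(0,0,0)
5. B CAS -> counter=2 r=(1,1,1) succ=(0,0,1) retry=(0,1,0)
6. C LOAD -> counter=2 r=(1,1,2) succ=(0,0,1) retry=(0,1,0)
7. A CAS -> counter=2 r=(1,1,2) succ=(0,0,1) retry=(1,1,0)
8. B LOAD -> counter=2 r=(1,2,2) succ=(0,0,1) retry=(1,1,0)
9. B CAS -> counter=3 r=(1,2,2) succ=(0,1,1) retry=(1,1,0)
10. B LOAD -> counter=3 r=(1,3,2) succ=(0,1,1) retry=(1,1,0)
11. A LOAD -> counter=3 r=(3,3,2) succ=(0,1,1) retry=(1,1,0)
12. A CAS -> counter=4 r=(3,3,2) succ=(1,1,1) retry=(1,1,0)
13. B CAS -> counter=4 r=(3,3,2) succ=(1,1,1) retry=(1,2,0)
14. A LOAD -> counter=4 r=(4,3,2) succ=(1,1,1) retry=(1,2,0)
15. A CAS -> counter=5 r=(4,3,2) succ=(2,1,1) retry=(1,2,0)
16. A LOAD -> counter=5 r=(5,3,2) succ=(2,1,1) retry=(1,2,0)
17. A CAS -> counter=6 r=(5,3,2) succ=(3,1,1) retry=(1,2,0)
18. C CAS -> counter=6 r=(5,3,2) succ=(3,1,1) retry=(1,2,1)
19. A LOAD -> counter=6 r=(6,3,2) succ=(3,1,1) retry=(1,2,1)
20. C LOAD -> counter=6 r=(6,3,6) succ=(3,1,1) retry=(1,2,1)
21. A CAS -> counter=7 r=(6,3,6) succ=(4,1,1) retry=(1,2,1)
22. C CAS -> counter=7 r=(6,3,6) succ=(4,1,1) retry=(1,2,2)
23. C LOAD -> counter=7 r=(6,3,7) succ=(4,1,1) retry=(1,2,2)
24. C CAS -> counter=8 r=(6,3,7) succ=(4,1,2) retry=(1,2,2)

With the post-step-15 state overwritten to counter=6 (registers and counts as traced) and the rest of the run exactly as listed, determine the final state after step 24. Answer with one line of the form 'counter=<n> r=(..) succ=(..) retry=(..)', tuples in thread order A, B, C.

counter=9 r=(7,3,8) succ=(4,1,2) retry=(1,2,2)

state after step 15 := counter=6 r=(4,3,2) succ=(2,1,1) retry=(1,2,0)
16. A LOAD -> counter=6 r=(6,3,2) succ=(2,1,1) retry=(1,2,0)
17. A CAS -> counter=7 r=(6,3,2) succ=(3,1,1) retry=(1,2,0)
18. C CAS -> counter=7 r=(6,3,2) succ=(3,1,1) retry=(1,2,1)
19. A LOAD -> counter=7 r=(7,3,2) succ=(3,1,1) retry=(1,2,1)
20. C LOAD -> counter=7 r=(7,3,7) succ=(3,1,1) retry=(1,2,1)
21. A CAS -> counter=8 r=(7,3,7) succ=(4,1,1) retry=(1,2,1)
22. C CAS -> counter=8 r=(7,3,7) succ=(4,1,1) retry=(1,2,2)
23. C LOAD -> counter=8 r=(7,3,8) succ=(4,1,1) retry=(1,2,2)
24. C CAS -> counter=9 r=(7,3,8) succ=(4,1,2) retry=(1,2,2)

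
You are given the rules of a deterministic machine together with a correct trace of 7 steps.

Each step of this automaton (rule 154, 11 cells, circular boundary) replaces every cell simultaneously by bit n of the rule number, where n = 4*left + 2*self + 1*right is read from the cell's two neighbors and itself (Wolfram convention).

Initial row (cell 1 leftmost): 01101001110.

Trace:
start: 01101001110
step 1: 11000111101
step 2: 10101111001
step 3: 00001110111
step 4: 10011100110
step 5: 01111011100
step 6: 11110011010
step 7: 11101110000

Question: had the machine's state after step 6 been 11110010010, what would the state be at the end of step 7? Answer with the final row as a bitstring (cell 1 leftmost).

state after step 6 := 11110010010
step 7: 11101101100

11101101100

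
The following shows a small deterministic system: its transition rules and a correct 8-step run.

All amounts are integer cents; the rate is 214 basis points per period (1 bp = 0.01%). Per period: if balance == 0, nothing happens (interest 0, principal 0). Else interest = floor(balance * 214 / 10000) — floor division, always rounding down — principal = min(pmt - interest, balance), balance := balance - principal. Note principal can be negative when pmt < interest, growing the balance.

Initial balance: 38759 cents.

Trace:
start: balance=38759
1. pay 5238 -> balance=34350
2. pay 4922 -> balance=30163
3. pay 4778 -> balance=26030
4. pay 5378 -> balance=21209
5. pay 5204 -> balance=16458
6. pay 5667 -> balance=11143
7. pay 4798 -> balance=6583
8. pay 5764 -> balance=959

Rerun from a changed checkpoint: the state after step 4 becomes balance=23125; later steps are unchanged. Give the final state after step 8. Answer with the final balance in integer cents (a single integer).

state after step 4 := balance=23125
5. pay 5204 -> balance=18415
6. pay 5667 -> balance=13142
7. pay 4798 -> balance=8625
8. pay 5764 -> balance=3045

3045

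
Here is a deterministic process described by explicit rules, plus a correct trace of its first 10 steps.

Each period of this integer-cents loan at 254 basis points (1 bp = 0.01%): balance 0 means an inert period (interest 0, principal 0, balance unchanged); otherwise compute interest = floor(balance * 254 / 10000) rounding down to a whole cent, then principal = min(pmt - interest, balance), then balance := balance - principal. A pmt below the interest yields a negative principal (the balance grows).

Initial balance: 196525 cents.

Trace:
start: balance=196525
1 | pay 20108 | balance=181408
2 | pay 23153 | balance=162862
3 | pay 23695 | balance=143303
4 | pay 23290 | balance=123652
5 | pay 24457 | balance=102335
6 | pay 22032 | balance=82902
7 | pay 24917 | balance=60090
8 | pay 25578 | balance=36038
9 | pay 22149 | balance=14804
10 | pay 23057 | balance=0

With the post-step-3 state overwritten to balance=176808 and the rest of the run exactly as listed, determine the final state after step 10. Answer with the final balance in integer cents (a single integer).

state after step 3 := balance=176808
4 | pay 23290 | balance=158008
5 | pay 24457 | balance=137564
6 | pay 22032 | balance=119026
7 | pay 24917 | balance=97132
8 | pay 25578 | balance=74021
9 | pay 22149 | balance=53752
10 | pay 23057 | balance=32060

32060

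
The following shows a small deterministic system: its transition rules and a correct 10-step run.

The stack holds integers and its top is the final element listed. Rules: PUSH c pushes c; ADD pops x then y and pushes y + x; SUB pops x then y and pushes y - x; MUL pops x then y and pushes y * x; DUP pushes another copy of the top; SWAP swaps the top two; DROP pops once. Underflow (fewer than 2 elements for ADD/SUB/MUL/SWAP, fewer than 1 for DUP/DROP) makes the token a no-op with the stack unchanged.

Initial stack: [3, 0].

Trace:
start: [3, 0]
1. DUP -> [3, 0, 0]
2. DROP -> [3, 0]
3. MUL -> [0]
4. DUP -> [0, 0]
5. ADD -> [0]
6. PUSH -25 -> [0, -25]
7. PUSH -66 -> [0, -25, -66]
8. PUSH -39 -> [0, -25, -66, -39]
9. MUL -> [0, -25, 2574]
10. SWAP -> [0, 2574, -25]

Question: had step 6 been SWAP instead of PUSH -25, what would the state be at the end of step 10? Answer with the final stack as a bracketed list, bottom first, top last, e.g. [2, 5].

[2574, 0]

(re-executing from step 6 with the substitution; state before step 6: [0])
6. SWAP -> [0]
7. PUSH -66 -> [0, -66]
8. PUSH -39 -> [0, -66, -39]
9. MUL -> [0, 2574]
10. SWAP -> [2574, 0]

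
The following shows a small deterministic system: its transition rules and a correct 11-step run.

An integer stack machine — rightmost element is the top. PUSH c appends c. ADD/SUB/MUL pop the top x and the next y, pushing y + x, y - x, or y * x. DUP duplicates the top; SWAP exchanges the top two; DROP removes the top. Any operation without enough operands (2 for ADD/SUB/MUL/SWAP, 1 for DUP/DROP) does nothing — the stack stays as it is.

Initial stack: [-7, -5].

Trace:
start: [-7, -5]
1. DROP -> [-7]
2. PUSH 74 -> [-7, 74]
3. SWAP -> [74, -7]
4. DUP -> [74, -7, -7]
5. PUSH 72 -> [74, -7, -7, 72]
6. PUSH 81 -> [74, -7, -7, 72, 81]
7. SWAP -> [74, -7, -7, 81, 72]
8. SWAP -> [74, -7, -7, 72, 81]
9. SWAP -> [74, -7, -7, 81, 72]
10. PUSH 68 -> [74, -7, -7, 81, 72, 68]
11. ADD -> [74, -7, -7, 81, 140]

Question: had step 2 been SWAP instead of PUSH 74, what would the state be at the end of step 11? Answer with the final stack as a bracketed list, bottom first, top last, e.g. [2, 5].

[-7, -7, 81, 140]

(re-executing from step 2 with the substitution; state before step 2: [-7])
2. SWAP -> [-7]
3. SWAP -> [-7]
4. DUP -> [-7, -7]
5. PUSH 72 -> [-7, -7, 72]
6. PUSH 81 -> [-7, -7, 72, 81]
7. SWAP -> [-7, -7, 81, 72]
8. SWAP -> [-7, -7, 72, 81]
9. SWAP -> [-7, -7, 81, 72]
10. PUSH 68 -> [-7, -7, 81, 72, 68]
11. ADD -> [-7, -7, 81, 140]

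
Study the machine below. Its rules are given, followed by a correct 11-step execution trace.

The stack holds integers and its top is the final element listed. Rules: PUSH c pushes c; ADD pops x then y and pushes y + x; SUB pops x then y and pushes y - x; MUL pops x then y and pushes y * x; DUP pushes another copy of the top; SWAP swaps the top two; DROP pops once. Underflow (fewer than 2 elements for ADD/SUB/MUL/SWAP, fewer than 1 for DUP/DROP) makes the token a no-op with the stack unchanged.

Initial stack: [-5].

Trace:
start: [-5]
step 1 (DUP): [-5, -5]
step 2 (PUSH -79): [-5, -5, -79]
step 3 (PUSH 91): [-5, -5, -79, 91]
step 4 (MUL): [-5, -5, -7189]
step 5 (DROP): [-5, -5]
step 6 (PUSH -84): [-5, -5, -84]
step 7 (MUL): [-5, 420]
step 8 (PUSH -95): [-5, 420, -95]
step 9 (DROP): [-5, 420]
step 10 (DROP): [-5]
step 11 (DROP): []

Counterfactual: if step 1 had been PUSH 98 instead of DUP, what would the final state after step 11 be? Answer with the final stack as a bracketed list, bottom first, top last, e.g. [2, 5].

[]

(re-executing from step 1 with the substitution; state before step 1: [-5])
step 1 (PUSH 98): [-5, 98]
step 2 (PUSH -79): [-5, 98, -79]
step 3 (PUSH 91): [-5, 98, -79, 91]
step 4 (MUL): [-5, 98, -7189]
step 5 (DROP): [-5, 98]
step 6 (PUSH -84): [-5, 98, -84]
step 7 (MUL): [-5, -8232]
step 8 (PUSH -95): [-5, -8232, -95]
step 9 (DROP): [-5, -8232]
step 10 (DROP): [-5]
step 11 (DROP): []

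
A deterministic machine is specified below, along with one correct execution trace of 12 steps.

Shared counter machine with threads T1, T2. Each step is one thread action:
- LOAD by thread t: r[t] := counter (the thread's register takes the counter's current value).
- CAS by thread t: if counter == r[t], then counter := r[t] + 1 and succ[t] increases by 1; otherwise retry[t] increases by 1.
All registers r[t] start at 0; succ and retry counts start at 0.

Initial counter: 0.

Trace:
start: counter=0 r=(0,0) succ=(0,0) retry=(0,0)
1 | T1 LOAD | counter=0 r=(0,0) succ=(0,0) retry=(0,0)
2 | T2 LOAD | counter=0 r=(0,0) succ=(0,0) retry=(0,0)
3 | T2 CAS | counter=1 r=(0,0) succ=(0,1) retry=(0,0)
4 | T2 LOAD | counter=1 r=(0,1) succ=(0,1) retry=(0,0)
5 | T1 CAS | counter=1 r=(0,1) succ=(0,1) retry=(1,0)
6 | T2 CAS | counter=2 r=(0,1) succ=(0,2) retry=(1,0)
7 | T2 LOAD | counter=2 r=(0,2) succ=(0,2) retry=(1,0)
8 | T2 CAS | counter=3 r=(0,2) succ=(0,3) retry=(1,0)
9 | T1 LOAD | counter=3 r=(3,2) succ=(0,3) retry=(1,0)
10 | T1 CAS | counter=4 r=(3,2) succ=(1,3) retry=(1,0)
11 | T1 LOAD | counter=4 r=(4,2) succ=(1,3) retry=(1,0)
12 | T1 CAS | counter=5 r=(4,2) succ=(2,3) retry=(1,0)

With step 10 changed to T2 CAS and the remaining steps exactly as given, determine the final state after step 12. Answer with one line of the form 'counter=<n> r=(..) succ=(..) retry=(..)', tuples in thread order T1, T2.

(re-executing from step 10 with the substitution; state before step 10: counter=3 r=(3,2) succ=(0,3) retry=(1,0))
10 | T2 CAS | counter=3 r=(3,2) succ=(0,3) retry=(1,1)
11 | T1 LOAD | counter=3 r=(3,2) succ=(0,3) retry=(1,1)
12 | T1 CAS | counter=4 r=(3,2) succ=(1,3) retry=(1,1)

counter=4 r=(3,2) succ=(1,3) retry=(1,1)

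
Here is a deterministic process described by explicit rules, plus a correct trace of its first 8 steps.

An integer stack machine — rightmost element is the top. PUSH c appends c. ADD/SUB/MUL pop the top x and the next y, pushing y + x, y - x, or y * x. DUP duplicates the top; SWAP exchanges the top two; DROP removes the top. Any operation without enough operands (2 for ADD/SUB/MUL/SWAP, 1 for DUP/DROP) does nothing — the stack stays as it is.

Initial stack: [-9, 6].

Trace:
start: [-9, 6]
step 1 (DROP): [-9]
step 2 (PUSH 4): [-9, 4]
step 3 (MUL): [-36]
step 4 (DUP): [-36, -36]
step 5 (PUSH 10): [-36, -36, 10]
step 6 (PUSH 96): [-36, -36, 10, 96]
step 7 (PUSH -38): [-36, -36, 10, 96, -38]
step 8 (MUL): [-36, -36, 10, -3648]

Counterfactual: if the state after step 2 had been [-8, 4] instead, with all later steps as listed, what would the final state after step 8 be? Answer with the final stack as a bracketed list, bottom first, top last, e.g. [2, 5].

[-32, -32, 10, -3648]

state after step 2 := [-8, 4]
step 3 (MUL): [-32]
step 4 (DUP): [-32, -32]
step 5 (PUSH 10): [-32, -32, 10]
step 6 (PUSH 96): [-32, -32, 10, 96]
step 7 (PUSH -38): [-32, -32, 10, 96, -38]
step 8 (MUL): [-32, -32, 10, -3648]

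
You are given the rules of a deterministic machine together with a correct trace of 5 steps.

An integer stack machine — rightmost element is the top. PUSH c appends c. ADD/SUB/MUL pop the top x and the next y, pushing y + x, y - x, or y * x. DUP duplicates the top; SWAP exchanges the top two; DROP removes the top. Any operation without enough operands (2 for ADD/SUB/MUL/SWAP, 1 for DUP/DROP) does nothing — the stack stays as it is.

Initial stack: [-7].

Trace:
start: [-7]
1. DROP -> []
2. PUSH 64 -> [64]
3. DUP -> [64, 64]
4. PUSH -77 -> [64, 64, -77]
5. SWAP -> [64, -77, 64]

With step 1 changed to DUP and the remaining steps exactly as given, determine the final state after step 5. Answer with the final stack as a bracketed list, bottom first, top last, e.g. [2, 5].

[-7, -7, 64, -77, 64]

(re-executing from step 1 with the substitution; state before step 1: [-7])
1. DUP -> [-7, -7]
2. PUSH 64 -> [-7, -7, 64]
3. DUP -> [-7, -7, 64, 64]
4. PUSH -77 -> [-7, -7, 64, 64, -77]
5. SWAP -> [-7, -7, 64, -77, 64]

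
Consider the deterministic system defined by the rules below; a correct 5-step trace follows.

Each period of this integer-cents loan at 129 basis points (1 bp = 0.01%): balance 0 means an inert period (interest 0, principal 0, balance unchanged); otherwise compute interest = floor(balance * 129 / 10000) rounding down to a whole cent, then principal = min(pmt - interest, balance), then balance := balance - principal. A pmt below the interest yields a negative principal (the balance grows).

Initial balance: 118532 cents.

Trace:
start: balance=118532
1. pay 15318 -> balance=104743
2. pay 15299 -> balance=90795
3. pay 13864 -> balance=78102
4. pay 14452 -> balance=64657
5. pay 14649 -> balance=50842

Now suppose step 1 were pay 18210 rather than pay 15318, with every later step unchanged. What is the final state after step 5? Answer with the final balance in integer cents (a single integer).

47797

(re-executing from step 1 with the substitution; state before step 1: balance=118532)
1. pay 18210 -> balance=101851
2. pay 15299 -> balance=87865
3. pay 13864 -> balance=75134
4. pay 14452 -> balance=61651
5. pay 14649 -> balance=47797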